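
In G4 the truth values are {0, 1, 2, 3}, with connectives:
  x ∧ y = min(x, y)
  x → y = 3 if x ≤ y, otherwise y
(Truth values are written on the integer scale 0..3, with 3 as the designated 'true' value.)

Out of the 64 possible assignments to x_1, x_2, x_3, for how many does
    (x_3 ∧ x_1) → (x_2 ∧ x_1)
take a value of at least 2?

51

value 3: 50 assignments (counts)
value 2: 1 assignment (counts)
value 1: 4 assignments
value 0: 9 assignments
So 51 of the 64 assignments meet the threshold.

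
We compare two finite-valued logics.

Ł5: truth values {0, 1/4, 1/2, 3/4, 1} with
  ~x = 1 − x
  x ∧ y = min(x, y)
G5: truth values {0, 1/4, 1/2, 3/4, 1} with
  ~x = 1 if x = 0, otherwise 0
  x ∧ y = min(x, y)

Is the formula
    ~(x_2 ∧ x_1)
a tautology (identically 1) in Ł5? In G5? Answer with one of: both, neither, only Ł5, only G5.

neither

In Ł5: at x_1 = 1/4, x_2 = 1/4 the value is 3/4 — not a tautology.
In G5: at x_1 = 1/4, x_2 = 1/4 the value is 0 — not a tautology.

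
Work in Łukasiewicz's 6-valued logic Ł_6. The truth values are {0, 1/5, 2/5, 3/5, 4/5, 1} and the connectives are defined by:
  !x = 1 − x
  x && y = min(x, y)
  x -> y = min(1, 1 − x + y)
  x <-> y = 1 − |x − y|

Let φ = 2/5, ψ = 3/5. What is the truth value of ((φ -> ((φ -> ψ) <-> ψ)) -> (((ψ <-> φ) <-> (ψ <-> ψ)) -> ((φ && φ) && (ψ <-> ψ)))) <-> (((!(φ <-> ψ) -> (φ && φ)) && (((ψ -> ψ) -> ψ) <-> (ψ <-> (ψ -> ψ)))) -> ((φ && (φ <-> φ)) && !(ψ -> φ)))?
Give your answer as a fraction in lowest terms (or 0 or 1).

φ -> ψ = 2/5 -> 3/5 = 1
(φ -> ψ) <-> ψ = 1 <-> 3/5 = 3/5
φ -> ((φ -> ψ) <-> ψ) = 2/5 -> 3/5 = 1
ψ <-> φ = 3/5 <-> 2/5 = 4/5
ψ <-> ψ = 3/5 <-> 3/5 = 1
(ψ <-> φ) <-> (ψ <-> ψ) = 4/5 <-> 1 = 4/5
φ && φ = 2/5 && 2/5 = 2/5
ψ <-> ψ = 3/5 <-> 3/5 = 1
(φ && φ) && (ψ <-> ψ) = 2/5 && 1 = 2/5
((ψ <-> φ) <-> (ψ <-> ψ)) -> ((φ && φ) && (ψ <-> ψ)) = 4/5 -> 2/5 = 3/5
(φ -> ((φ -> ψ) <-> ψ)) -> (((ψ <-> φ) <-> (ψ <-> ψ)) -> ((φ && φ) && (ψ <-> ψ))) = 1 -> 3/5 = 3/5
φ <-> ψ = 2/5 <-> 3/5 = 4/5
!(φ <-> ψ) = !4/5 = 1/5
φ && φ = 2/5 && 2/5 = 2/5
!(φ <-> ψ) -> (φ && φ) = 1/5 -> 2/5 = 1
ψ -> ψ = 3/5 -> 3/5 = 1
(ψ -> ψ) -> ψ = 1 -> 3/5 = 3/5
ψ -> ψ = 3/5 -> 3/5 = 1
ψ <-> (ψ -> ψ) = 3/5 <-> 1 = 3/5
((ψ -> ψ) -> ψ) <-> (ψ <-> (ψ -> ψ)) = 3/5 <-> 3/5 = 1
(!(φ <-> ψ) -> (φ && φ)) && (((ψ -> ψ) -> ψ) <-> (ψ <-> (ψ -> ψ))) = 1 && 1 = 1
φ <-> φ = 2/5 <-> 2/5 = 1
φ && (φ <-> φ) = 2/5 && 1 = 2/5
ψ -> φ = 3/5 -> 2/5 = 4/5
!(ψ -> φ) = !4/5 = 1/5
(φ && (φ <-> φ)) && !(ψ -> φ) = 2/5 && 1/5 = 1/5
((!(φ <-> ψ) -> (φ && φ)) && (((ψ -> ψ) -> ψ) <-> (ψ <-> (ψ -> ψ)))) -> ((φ && (φ <-> φ)) && !(ψ -> φ)) = 1 -> 1/5 = 1/5
((φ -> ((φ -> ψ) <-> ψ)) -> (((ψ <-> φ) <-> (ψ <-> ψ)) -> ((φ && φ) && (ψ <-> ψ)))) <-> (((!(φ <-> ψ) -> (φ && φ)) && (((ψ -> ψ) -> ψ) <-> (ψ <-> (ψ -> ψ)))) -> ((φ && (φ <-> φ)) && !(ψ -> φ))) = 3/5 <-> 1/5 = 3/5

3/5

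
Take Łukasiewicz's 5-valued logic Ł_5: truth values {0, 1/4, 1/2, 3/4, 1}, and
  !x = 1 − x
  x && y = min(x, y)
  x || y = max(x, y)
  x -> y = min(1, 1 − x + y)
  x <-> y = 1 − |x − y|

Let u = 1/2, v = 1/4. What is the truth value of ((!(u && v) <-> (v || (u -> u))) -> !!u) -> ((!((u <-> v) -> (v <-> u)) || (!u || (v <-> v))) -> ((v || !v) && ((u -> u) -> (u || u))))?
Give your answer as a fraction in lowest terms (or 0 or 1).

3/4

u && v = 1/2 && 1/4 = 1/4
!(u && v) = !1/4 = 3/4
u -> u = 1/2 -> 1/2 = 1
v || (u -> u) = 1/4 || 1 = 1
!(u && v) <-> (v || (u -> u)) = 3/4 <-> 1 = 3/4
!u = !1/2 = 1/2
!!u = !1/2 = 1/2
(!(u && v) <-> (v || (u -> u))) -> !!u = 3/4 -> 1/2 = 3/4
u <-> v = 1/2 <-> 1/4 = 3/4
v <-> u = 1/4 <-> 1/2 = 3/4
(u <-> v) -> (v <-> u) = 3/4 -> 3/4 = 1
!((u <-> v) -> (v <-> u)) = !1 = 0
!u = !1/2 = 1/2
v <-> v = 1/4 <-> 1/4 = 1
!u || (v <-> v) = 1/2 || 1 = 1
!((u <-> v) -> (v <-> u)) || (!u || (v <-> v)) = 0 || 1 = 1
!v = !1/4 = 3/4
v || !v = 1/4 || 3/4 = 3/4
u -> u = 1/2 -> 1/2 = 1
u || u = 1/2 || 1/2 = 1/2
(u -> u) -> (u || u) = 1 -> 1/2 = 1/2
(v || !v) && ((u -> u) -> (u || u)) = 3/4 && 1/2 = 1/2
(!((u <-> v) -> (v <-> u)) || (!u || (v <-> v))) -> ((v || !v) && ((u -> u) -> (u || u))) = 1 -> 1/2 = 1/2
((!(u && v) <-> (v || (u -> u))) -> !!u) -> ((!((u <-> v) -> (v <-> u)) || (!u || (v <-> v))) -> ((v || !v) && ((u -> u) -> (u || u)))) = 3/4 -> 1/2 = 3/4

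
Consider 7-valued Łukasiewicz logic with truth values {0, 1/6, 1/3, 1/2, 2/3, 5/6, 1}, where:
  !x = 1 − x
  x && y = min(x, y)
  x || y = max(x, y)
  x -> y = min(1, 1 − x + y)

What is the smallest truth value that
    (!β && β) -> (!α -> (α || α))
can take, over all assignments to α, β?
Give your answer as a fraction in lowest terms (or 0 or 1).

Take α = 0, β = 1/2:
!β = !1/2 = 1/2
!β && β = 1/2 && 1/2 = 1/2
!α = !0 = 1
α || α = 0 || 0 = 0
!α -> (α || α) = 1 -> 0 = 0
(!β && β) -> (!α -> (α || α)) = 1/2 -> 0 = 1/2
No assignment yields a value below 1/2, so this is the minimum.

1/2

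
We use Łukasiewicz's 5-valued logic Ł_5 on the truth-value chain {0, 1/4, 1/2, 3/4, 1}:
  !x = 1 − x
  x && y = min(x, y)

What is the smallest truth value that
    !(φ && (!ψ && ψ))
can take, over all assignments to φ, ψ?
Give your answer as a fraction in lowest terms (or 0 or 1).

1/2

Take φ = 1/2, ψ = 1/2:
!ψ = !1/2 = 1/2
!ψ && ψ = 1/2 && 1/2 = 1/2
φ && (!ψ && ψ) = 1/2 && 1/2 = 1/2
!(φ && (!ψ && ψ)) = !1/2 = 1/2
No assignment yields a value below 1/2, so this is the minimum.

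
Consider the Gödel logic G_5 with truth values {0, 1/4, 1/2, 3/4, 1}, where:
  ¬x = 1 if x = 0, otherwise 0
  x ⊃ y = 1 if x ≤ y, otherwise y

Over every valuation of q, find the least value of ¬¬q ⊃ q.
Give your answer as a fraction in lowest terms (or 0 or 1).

Take q = 1/4:
¬q = ¬1/4 = 0
¬¬q = ¬0 = 1
¬¬q ⊃ q = 1 ⊃ 1/4 = 1/4
No assignment yields a value below 1/4, so this is the minimum.

1/4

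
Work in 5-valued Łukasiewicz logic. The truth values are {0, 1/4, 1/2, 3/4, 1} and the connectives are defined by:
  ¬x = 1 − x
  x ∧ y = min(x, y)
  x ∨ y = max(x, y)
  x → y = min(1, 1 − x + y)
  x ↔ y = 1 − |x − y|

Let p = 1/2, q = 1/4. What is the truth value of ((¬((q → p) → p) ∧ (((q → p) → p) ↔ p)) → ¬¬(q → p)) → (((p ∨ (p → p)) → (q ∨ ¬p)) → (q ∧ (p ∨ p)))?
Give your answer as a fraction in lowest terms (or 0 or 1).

q → p = 1/4 → 1/2 = 1
(q → p) → p = 1 → 1/2 = 1/2
¬((q → p) → p) = ¬1/2 = 1/2
q → p = 1/4 → 1/2 = 1
(q → p) → p = 1 → 1/2 = 1/2
((q → p) → p) ↔ p = 1/2 ↔ 1/2 = 1
¬((q → p) → p) ∧ (((q → p) → p) ↔ p) = 1/2 ∧ 1 = 1/2
q → p = 1/4 → 1/2 = 1
¬(q → p) = ¬1 = 0
¬¬(q → p) = ¬0 = 1
(¬((q → p) → p) ∧ (((q → p) → p) ↔ p)) → ¬¬(q → p) = 1/2 → 1 = 1
p → p = 1/2 → 1/2 = 1
p ∨ (p → p) = 1/2 ∨ 1 = 1
¬p = ¬1/2 = 1/2
q ∨ ¬p = 1/4 ∨ 1/2 = 1/2
(p ∨ (p → p)) → (q ∨ ¬p) = 1 → 1/2 = 1/2
p ∨ p = 1/2 ∨ 1/2 = 1/2
q ∧ (p ∨ p) = 1/4 ∧ 1/2 = 1/4
((p ∨ (p → p)) → (q ∨ ¬p)) → (q ∧ (p ∨ p)) = 1/2 → 1/4 = 3/4
((¬((q → p) → p) ∧ (((q → p) → p) ↔ p)) → ¬¬(q → p)) → (((p ∨ (p → p)) → (q ∨ ¬p)) → (q ∧ (p ∨ p))) = 1 → 3/4 = 3/4

3/4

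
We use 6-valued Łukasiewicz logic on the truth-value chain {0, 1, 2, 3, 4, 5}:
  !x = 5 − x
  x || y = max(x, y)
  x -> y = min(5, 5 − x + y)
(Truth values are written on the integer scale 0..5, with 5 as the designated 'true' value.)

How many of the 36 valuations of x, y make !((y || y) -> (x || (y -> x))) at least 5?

1

value 5: 1 assignment (counts)
value 4: 1 assignment
value 3: 2 assignments
value 2: 2 assignments
value 1: 3 assignments
value 0: 27 assignments
So 1 of the 36 assignments meets the threshold.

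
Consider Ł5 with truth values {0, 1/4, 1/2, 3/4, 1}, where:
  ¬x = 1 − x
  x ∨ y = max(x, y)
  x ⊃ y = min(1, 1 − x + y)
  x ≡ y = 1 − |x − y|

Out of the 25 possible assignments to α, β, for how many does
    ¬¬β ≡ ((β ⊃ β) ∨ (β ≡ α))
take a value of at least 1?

value 1: 5 assignments (counts)
value 3/4: 5 assignments
value 1/2: 5 assignments
value 1/4: 5 assignments
value 0: 5 assignments
So 5 of the 25 assignments meet the threshold.

5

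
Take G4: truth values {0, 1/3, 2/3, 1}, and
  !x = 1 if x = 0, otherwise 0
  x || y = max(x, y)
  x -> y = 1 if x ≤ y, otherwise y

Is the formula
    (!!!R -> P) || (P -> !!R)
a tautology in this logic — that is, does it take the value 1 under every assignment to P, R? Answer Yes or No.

Counterexample: take P = 1/3, R = 0.
!R = !0 = 1
!!R = !1 = 0
!!!R = !0 = 1
!!!R -> P = 1 -> 1/3 = 1/3
!R = !0 = 1
!!R = !1 = 0
P -> !!R = 1/3 -> 0 = 0
(!!!R -> P) || (P -> !!R) = 1/3 || 0 = 1/3
This gives 1/3 ≠ 1.

No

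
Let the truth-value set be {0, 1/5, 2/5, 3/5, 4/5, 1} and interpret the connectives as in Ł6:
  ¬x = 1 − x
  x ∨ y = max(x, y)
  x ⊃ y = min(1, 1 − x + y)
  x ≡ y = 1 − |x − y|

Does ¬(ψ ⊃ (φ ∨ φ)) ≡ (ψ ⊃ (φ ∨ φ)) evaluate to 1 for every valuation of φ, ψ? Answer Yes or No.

Counterexample: take φ = 0, ψ = 0.
φ ∨ φ = 0 ∨ 0 = 0
ψ ⊃ (φ ∨ φ) = 0 ⊃ 0 = 1
¬(ψ ⊃ (φ ∨ φ)) = ¬1 = 0
φ ∨ φ = 0 ∨ 0 = 0
ψ ⊃ (φ ∨ φ) = 0 ⊃ 0 = 1
¬(ψ ⊃ (φ ∨ φ)) ≡ (ψ ⊃ (φ ∨ φ)) = 0 ≡ 1 = 0
This gives 0 ≠ 1.

No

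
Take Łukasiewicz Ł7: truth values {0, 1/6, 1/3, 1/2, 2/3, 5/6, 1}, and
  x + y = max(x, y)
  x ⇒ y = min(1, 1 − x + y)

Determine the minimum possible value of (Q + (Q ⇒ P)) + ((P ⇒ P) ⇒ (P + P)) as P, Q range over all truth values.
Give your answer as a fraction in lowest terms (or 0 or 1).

Take P = 0, Q = 1/2:
Q ⇒ P = 1/2 ⇒ 0 = 1/2
Q + (Q ⇒ P) = 1/2 + 1/2 = 1/2
P ⇒ P = 0 ⇒ 0 = 1
P + P = 0 + 0 = 0
(P ⇒ P) ⇒ (P + P) = 1 ⇒ 0 = 0
(Q + (Q ⇒ P)) + ((P ⇒ P) ⇒ (P + P)) = 1/2 + 0 = 1/2
No assignment yields a value below 1/2, so this is the minimum.

1/2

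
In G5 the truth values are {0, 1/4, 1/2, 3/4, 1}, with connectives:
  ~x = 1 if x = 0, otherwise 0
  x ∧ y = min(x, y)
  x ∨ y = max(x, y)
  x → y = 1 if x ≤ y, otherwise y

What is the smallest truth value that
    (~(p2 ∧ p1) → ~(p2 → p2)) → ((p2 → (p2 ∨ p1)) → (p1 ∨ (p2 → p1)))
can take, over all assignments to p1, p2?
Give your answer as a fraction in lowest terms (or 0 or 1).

1/4

Take p1 = 1/4, p2 = 1/2:
p2 ∧ p1 = 1/2 ∧ 1/4 = 1/4
~(p2 ∧ p1) = ~1/4 = 0
p2 → p2 = 1/2 → 1/2 = 1
~(p2 → p2) = ~1 = 0
~(p2 ∧ p1) → ~(p2 → p2) = 0 → 0 = 1
p2 ∨ p1 = 1/2 ∨ 1/4 = 1/2
p2 → (p2 ∨ p1) = 1/2 → 1/2 = 1
p2 → p1 = 1/2 → 1/4 = 1/4
p1 ∨ (p2 → p1) = 1/4 ∨ 1/4 = 1/4
(p2 → (p2 ∨ p1)) → (p1 ∨ (p2 → p1)) = 1 → 1/4 = 1/4
(~(p2 ∧ p1) → ~(p2 → p2)) → ((p2 → (p2 ∨ p1)) → (p1 ∨ (p2 → p1))) = 1 → 1/4 = 1/4
No assignment yields a value below 1/4, so this is the minimum.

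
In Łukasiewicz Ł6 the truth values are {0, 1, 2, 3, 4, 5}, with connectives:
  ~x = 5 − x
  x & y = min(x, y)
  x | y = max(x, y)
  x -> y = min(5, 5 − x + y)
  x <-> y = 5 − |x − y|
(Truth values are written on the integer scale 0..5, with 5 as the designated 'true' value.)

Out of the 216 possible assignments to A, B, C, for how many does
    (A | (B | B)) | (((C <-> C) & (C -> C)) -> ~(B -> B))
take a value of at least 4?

120

value 5: 66 assignments (counts)
value 4: 54 assignments (counts)
value 3: 42 assignments
value 2: 30 assignments
value 1: 18 assignments
value 0: 6 assignments
So 120 of the 216 assignments meet the threshold.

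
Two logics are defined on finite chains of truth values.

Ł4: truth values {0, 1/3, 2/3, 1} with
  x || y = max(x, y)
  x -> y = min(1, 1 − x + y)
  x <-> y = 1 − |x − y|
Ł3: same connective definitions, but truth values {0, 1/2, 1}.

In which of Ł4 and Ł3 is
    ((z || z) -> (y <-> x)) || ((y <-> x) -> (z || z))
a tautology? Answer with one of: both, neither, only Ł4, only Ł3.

In Ł4: every assignment gives 1 — tautology.
In Ł3: every assignment gives 1 — tautology.

both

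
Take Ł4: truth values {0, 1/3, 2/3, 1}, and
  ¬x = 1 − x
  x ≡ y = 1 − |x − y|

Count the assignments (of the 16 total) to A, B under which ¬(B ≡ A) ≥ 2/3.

6

A = 0, B = 0 ↦ 0  <
A = 0, B = 1/3 ↦ 1/3  <
A = 0, B = 2/3 ↦ 2/3  ≥
A = 0, B = 1 ↦ 1  ≥
A = 1/3, B = 0 ↦ 1/3  <
A = 1/3, B = 1/3 ↦ 0  <
A = 1/3, B = 2/3 ↦ 1/3  <
A = 1/3, B = 1 ↦ 2/3  ≥
A = 2/3, B = 0 ↦ 2/3  ≥
A = 2/3, B = 1/3 ↦ 1/3  <
A = 2/3, B = 2/3 ↦ 0  <
A = 2/3, B = 1 ↦ 1/3  <
A = 1, B = 0 ↦ 1  ≥
A = 1, B = 1/3 ↦ 2/3  ≥
A = 1, B = 2/3 ↦ 1/3  <
A = 1, B = 1 ↦ 0  <
So 6 of the 16 assignments meet the threshold.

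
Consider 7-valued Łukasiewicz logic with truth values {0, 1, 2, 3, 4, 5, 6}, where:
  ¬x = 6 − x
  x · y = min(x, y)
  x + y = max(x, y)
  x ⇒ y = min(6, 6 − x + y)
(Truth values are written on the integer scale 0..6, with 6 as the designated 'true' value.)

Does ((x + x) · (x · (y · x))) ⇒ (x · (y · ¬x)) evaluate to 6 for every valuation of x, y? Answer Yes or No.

Counterexample: take x = 4, y = 3.
x + x = 4 + 4 = 4
y · x = 3 · 4 = 3
x · (y · x) = 4 · 3 = 3
(x + x) · (x · (y · x)) = 4 · 3 = 3
¬x = ¬4 = 2
y · ¬x = 3 · 2 = 2
x · (y · ¬x) = 4 · 2 = 2
((x + x) · (x · (y · x))) ⇒ (x · (y · ¬x)) = 3 ⇒ 2 = 5
This gives 5 ≠ 6.

No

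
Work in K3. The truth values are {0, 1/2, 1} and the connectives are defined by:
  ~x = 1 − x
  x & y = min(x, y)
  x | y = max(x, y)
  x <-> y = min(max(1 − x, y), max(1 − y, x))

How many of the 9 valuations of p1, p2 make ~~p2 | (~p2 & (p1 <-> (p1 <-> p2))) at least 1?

3

p1 = 0, p2 = 0 ↦ 0  <
p1 = 0, p2 = 1/2 ↦ 1/2  <
p1 = 0, p2 = 1 ↦ 1  ≥
p1 = 1/2, p2 = 0 ↦ 1/2  <
p1 = 1/2, p2 = 1/2 ↦ 1/2  <
p1 = 1/2, p2 = 1 ↦ 1  ≥
p1 = 1, p2 = 0 ↦ 0  <
p1 = 1, p2 = 1/2 ↦ 1/2  <
p1 = 1, p2 = 1 ↦ 1  ≥
So 3 of the 9 assignments meet the threshold.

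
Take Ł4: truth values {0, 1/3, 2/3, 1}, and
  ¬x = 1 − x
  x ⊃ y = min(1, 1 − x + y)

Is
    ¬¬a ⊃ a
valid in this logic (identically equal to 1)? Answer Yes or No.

Yes

a = 0 ↦ 1
a = 1/3 ↦ 1
a = 2/3 ↦ 1
a = 1 ↦ 1
Every assignment gives a value ≥ 1.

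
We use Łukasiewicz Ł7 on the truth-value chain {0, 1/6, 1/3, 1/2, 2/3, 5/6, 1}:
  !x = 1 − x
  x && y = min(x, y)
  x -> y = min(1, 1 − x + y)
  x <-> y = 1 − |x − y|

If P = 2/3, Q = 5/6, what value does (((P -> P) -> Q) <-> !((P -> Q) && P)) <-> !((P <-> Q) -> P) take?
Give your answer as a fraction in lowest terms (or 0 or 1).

P -> P = 2/3 -> 2/3 = 1
(P -> P) -> Q = 1 -> 5/6 = 5/6
P -> Q = 2/3 -> 5/6 = 1
(P -> Q) && P = 1 && 2/3 = 2/3
!((P -> Q) && P) = !2/3 = 1/3
((P -> P) -> Q) <-> !((P -> Q) && P) = 5/6 <-> 1/3 = 1/2
P <-> Q = 2/3 <-> 5/6 = 5/6
(P <-> Q) -> P = 5/6 -> 2/3 = 5/6
!((P <-> Q) -> P) = !5/6 = 1/6
(((P -> P) -> Q) <-> !((P -> Q) && P)) <-> !((P <-> Q) -> P) = 1/2 <-> 1/6 = 2/3

2/3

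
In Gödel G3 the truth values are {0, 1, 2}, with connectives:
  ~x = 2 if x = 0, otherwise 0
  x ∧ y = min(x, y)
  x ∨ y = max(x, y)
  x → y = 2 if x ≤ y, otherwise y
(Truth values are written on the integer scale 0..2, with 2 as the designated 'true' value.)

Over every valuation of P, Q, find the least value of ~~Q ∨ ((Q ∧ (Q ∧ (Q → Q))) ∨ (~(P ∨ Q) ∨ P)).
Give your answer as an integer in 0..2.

Take P = 1, Q = 0:
~Q = ~0 = 2
~~Q = ~2 = 0
Q → Q = 0 → 0 = 2
Q ∧ (Q → Q) = 0 ∧ 2 = 0
Q ∧ (Q ∧ (Q → Q)) = 0 ∧ 0 = 0
P ∨ Q = 1 ∨ 0 = 1
~(P ∨ Q) = ~1 = 0
~(P ∨ Q) ∨ P = 0 ∨ 1 = 1
(Q ∧ (Q ∧ (Q → Q))) ∨ (~(P ∨ Q) ∨ P) = 0 ∨ 1 = 1
~~Q ∨ ((Q ∧ (Q ∧ (Q → Q))) ∨ (~(P ∨ Q) ∨ P)) = 0 ∨ 1 = 1
No assignment yields a value below 1, so this is the minimum.

1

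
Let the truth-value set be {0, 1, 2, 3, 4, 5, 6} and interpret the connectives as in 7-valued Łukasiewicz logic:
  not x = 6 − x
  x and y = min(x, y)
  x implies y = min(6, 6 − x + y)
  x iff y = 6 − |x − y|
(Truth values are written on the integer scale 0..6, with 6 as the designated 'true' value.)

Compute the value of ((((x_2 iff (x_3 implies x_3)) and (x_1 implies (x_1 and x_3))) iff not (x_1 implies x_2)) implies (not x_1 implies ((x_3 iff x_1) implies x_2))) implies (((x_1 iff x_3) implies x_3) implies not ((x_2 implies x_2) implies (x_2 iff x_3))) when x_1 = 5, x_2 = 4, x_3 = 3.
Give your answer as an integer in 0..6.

2

x_3 implies x_3 = 3 implies 3 = 6
x_2 iff (x_3 implies x_3) = 4 iff 6 = 4
x_1 and x_3 = 5 and 3 = 3
x_1 implies (x_1 and x_3) = 5 implies 3 = 4
(x_2 iff (x_3 implies x_3)) and (x_1 implies (x_1 and x_3)) = 4 and 4 = 4
x_1 implies x_2 = 5 implies 4 = 5
not (x_1 implies x_2) = not 5 = 1
((x_2 iff (x_3 implies x_3)) and (x_1 implies (x_1 and x_3))) iff not (x_1 implies x_2) = 4 iff 1 = 3
not x_1 = not 5 = 1
x_3 iff x_1 = 3 iff 5 = 4
(x_3 iff x_1) implies x_2 = 4 implies 4 = 6
not x_1 implies ((x_3 iff x_1) implies x_2) = 1 implies 6 = 6
(((x_2 iff (x_3 implies x_3)) and (x_1 implies (x_1 and x_3))) iff not (x_1 implies x_2)) implies (not x_1 implies ((x_3 iff x_1) implies x_2)) = 3 implies 6 = 6
x_1 iff x_3 = 5 iff 3 = 4
(x_1 iff x_3) implies x_3 = 4 implies 3 = 5
x_2 implies x_2 = 4 implies 4 = 6
x_2 iff x_3 = 4 iff 3 = 5
(x_2 implies x_2) implies (x_2 iff x_3) = 6 implies 5 = 5
not ((x_2 implies x_2) implies (x_2 iff x_3)) = not 5 = 1
((x_1 iff x_3) implies x_3) implies not ((x_2 implies x_2) implies (x_2 iff x_3)) = 5 implies 1 = 2
((((x_2 iff (x_3 implies x_3)) and (x_1 implies (x_1 and x_3))) iff not (x_1 implies x_2)) implies (not x_1 implies ((x_3 iff x_1) implies x_2))) implies (((x_1 iff x_3) implies x_3) implies not ((x_2 implies x_2) implies (x_2 iff x_3))) = 6 implies 2 = 2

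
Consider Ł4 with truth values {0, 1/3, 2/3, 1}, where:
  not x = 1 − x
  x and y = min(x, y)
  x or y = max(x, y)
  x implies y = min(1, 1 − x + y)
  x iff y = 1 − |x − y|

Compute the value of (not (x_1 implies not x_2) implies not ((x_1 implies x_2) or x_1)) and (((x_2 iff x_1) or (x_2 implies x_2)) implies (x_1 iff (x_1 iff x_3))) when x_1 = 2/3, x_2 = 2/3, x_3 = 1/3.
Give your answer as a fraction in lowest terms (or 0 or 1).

2/3

not x_2 = not 2/3 = 1/3
x_1 implies not x_2 = 2/3 implies 1/3 = 2/3
not (x_1 implies not x_2) = not 2/3 = 1/3
x_1 implies x_2 = 2/3 implies 2/3 = 1
(x_1 implies x_2) or x_1 = 1 or 2/3 = 1
not ((x_1 implies x_2) or x_1) = not 1 = 0
not (x_1 implies not x_2) implies not ((x_1 implies x_2) or x_1) = 1/3 implies 0 = 2/3
x_2 iff x_1 = 2/3 iff 2/3 = 1
x_2 implies x_2 = 2/3 implies 2/3 = 1
(x_2 iff x_1) or (x_2 implies x_2) = 1 or 1 = 1
x_1 iff x_3 = 2/3 iff 1/3 = 2/3
x_1 iff (x_1 iff x_3) = 2/3 iff 2/3 = 1
((x_2 iff x_1) or (x_2 implies x_2)) implies (x_1 iff (x_1 iff x_3)) = 1 implies 1 = 1
(not (x_1 implies not x_2) implies not ((x_1 implies x_2) or x_1)) and (((x_2 iff x_1) or (x_2 implies x_2)) implies (x_1 iff (x_1 iff x_3))) = 2/3 and 1 = 2/3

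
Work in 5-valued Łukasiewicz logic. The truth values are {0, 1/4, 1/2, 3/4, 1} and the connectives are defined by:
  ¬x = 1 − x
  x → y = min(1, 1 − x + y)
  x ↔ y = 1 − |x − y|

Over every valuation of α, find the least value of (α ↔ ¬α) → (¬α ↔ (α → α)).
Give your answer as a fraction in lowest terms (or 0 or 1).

Take α = 1/2:
¬α = ¬1/2 = 1/2
α ↔ ¬α = 1/2 ↔ 1/2 = 1
¬α = ¬1/2 = 1/2
α → α = 1/2 → 1/2 = 1
¬α ↔ (α → α) = 1/2 ↔ 1 = 1/2
(α ↔ ¬α) → (¬α ↔ (α → α)) = 1 → 1/2 = 1/2
No assignment yields a value below 1/2, so this is the minimum.

1/2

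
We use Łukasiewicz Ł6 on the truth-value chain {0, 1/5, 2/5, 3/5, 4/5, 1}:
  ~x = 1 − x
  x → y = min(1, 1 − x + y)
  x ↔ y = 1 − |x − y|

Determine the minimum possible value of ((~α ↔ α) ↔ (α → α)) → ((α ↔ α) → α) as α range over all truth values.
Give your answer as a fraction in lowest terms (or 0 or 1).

Take α = 2/5:
~α = ~2/5 = 3/5
~α ↔ α = 3/5 ↔ 2/5 = 4/5
α → α = 2/5 → 2/5 = 1
(~α ↔ α) ↔ (α → α) = 4/5 ↔ 1 = 4/5
α ↔ α = 2/5 ↔ 2/5 = 1
(α ↔ α) → α = 1 → 2/5 = 2/5
((~α ↔ α) ↔ (α → α)) → ((α ↔ α) → α) = 4/5 → 2/5 = 3/5
No assignment yields a value below 3/5, so this is the minimum.

3/5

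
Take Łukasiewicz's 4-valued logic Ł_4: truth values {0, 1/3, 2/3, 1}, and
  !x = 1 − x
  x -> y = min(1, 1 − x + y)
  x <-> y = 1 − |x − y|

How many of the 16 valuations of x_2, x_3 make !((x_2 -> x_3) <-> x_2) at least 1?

x_2 = 0, x_3 = 0 ↦ 1  ≥
x_2 = 0, x_3 = 1/3 ↦ 1  ≥
x_2 = 0, x_3 = 2/3 ↦ 1  ≥
x_2 = 0, x_3 = 1 ↦ 1  ≥
x_2 = 1/3, x_3 = 0 ↦ 1/3  <
x_2 = 1/3, x_3 = 1/3 ↦ 2/3  <
x_2 = 1/3, x_3 = 2/3 ↦ 2/3  <
x_2 = 1/3, x_3 = 1 ↦ 2/3  <
x_2 = 2/3, x_3 = 0 ↦ 1/3  <
x_2 = 2/3, x_3 = 1/3 ↦ 0  <
x_2 = 2/3, x_3 = 2/3 ↦ 1/3  <
x_2 = 2/3, x_3 = 1 ↦ 1/3  <
x_2 = 1, x_3 = 0 ↦ 1  ≥
x_2 = 1, x_3 = 1/3 ↦ 2/3  <
x_2 = 1, x_3 = 2/3 ↦ 1/3  <
x_2 = 1, x_3 = 1 ↦ 0  <
So 5 of the 16 assignments meet the threshold.

5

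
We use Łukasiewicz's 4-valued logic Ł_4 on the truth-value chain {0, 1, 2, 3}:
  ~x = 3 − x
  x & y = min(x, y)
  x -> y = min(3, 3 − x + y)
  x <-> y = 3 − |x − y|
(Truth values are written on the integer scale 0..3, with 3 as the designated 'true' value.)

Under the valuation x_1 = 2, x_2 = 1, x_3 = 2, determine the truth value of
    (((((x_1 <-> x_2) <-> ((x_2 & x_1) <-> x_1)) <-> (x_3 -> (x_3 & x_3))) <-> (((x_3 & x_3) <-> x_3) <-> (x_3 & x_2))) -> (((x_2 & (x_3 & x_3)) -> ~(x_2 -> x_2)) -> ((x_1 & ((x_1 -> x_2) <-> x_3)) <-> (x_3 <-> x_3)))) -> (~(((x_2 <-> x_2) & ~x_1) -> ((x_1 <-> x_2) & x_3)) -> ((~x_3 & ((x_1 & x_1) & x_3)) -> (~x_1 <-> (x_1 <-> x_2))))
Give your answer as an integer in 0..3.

3

x_1 <-> x_2 = 2 <-> 1 = 2
x_2 & x_1 = 1 & 2 = 1
(x_2 & x_1) <-> x_1 = 1 <-> 2 = 2
(x_1 <-> x_2) <-> ((x_2 & x_1) <-> x_1) = 2 <-> 2 = 3
x_3 & x_3 = 2 & 2 = 2
x_3 -> (x_3 & x_3) = 2 -> 2 = 3
((x_1 <-> x_2) <-> ((x_2 & x_1) <-> x_1)) <-> (x_3 -> (x_3 & x_3)) = 3 <-> 3 = 3
x_3 & x_3 = 2 & 2 = 2
(x_3 & x_3) <-> x_3 = 2 <-> 2 = 3
x_3 & x_2 = 2 & 1 = 1
((x_3 & x_3) <-> x_3) <-> (x_3 & x_2) = 3 <-> 1 = 1
(((x_1 <-> x_2) <-> ((x_2 & x_1) <-> x_1)) <-> (x_3 -> (x_3 & x_3))) <-> (((x_3 & x_3) <-> x_3) <-> (x_3 & x_2)) = 3 <-> 1 = 1
x_3 & x_3 = 2 & 2 = 2
x_2 & (x_3 & x_3) = 1 & 2 = 1
x_2 -> x_2 = 1 -> 1 = 3
~(x_2 -> x_2) = ~3 = 0
(x_2 & (x_3 & x_3)) -> ~(x_2 -> x_2) = 1 -> 0 = 2
x_1 -> x_2 = 2 -> 1 = 2
(x_1 -> x_2) <-> x_3 = 2 <-> 2 = 3
x_1 & ((x_1 -> x_2) <-> x_3) = 2 & 3 = 2
x_3 <-> x_3 = 2 <-> 2 = 3
(x_1 & ((x_1 -> x_2) <-> x_3)) <-> (x_3 <-> x_3) = 2 <-> 3 = 2
((x_2 & (x_3 & x_3)) -> ~(x_2 -> x_2)) -> ((x_1 & ((x_1 -> x_2) <-> x_3)) <-> (x_3 <-> x_3)) = 2 -> 2 = 3
((((x_1 <-> x_2) <-> ((x_2 & x_1) <-> x_1)) <-> (x_3 -> (x_3 & x_3))) <-> (((x_3 & x_3) <-> x_3) <-> (x_3 & x_2))) -> (((x_2 & (x_3 & x_3)) -> ~(x_2 -> x_2)) -> ((x_1 & ((x_1 -> x_2) <-> x_3)) <-> (x_3 <-> x_3))) = 1 -> 3 = 3
x_2 <-> x_2 = 1 <-> 1 = 3
~x_1 = ~2 = 1
(x_2 <-> x_2) & ~x_1 = 3 & 1 = 1
x_1 <-> x_2 = 2 <-> 1 = 2
(x_1 <-> x_2) & x_3 = 2 & 2 = 2
((x_2 <-> x_2) & ~x_1) -> ((x_1 <-> x_2) & x_3) = 1 -> 2 = 3
~(((x_2 <-> x_2) & ~x_1) -> ((x_1 <-> x_2) & x_3)) = ~3 = 0
~x_3 = ~2 = 1
x_1 & x_1 = 2 & 2 = 2
(x_1 & x_1) & x_3 = 2 & 2 = 2
~x_3 & ((x_1 & x_1) & x_3) = 1 & 2 = 1
~x_1 = ~2 = 1
x_1 <-> x_2 = 2 <-> 1 = 2
~x_1 <-> (x_1 <-> x_2) = 1 <-> 2 = 2
(~x_3 & ((x_1 & x_1) & x_3)) -> (~x_1 <-> (x_1 <-> x_2)) = 1 -> 2 = 3
~(((x_2 <-> x_2) & ~x_1) -> ((x_1 <-> x_2) & x_3)) -> ((~x_3 & ((x_1 & x_1) & x_3)) -> (~x_1 <-> (x_1 <-> x_2))) = 0 -> 3 = 3
(((((x_1 <-> x_2) <-> ((x_2 & x_1) <-> x_1)) <-> (x_3 -> (x_3 & x_3))) <-> (((x_3 & x_3) <-> x_3) <-> (x_3 & x_2))) -> (((x_2 & (x_3 & x_3)) -> ~(x_2 -> x_2)) -> ((x_1 & ((x_1 -> x_2) <-> x_3)) <-> (x_3 <-> x_3)))) -> (~(((x_2 <-> x_2) & ~x_1) -> ((x_1 <-> x_2) & x_3)) -> ((~x_3 & ((x_1 & x_1) & x_3)) -> (~x_1 <-> (x_1 <-> x_2)))) = 3 -> 3 = 3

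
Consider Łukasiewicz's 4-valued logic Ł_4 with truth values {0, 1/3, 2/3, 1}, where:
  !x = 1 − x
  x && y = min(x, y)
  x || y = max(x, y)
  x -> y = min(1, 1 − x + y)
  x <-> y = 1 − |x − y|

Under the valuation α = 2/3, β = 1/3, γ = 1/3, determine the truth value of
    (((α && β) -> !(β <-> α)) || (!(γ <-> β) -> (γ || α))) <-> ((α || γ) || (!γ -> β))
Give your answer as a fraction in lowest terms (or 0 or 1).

2/3

α && β = 2/3 && 1/3 = 1/3
β <-> α = 1/3 <-> 2/3 = 2/3
!(β <-> α) = !2/3 = 1/3
(α && β) -> !(β <-> α) = 1/3 -> 1/3 = 1
γ <-> β = 1/3 <-> 1/3 = 1
!(γ <-> β) = !1 = 0
γ || α = 1/3 || 2/3 = 2/3
!(γ <-> β) -> (γ || α) = 0 -> 2/3 = 1
((α && β) -> !(β <-> α)) || (!(γ <-> β) -> (γ || α)) = 1 || 1 = 1
α || γ = 2/3 || 1/3 = 2/3
!γ = !1/3 = 2/3
!γ -> β = 2/3 -> 1/3 = 2/3
(α || γ) || (!γ -> β) = 2/3 || 2/3 = 2/3
(((α && β) -> !(β <-> α)) || (!(γ <-> β) -> (γ || α))) <-> ((α || γ) || (!γ -> β)) = 1 <-> 2/3 = 2/3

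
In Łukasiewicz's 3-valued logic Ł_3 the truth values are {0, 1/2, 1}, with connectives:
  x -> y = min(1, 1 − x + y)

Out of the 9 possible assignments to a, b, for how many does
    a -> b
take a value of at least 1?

a = 0, b = 0 ↦ 1  ≥
a = 0, b = 1/2 ↦ 1  ≥
a = 0, b = 1 ↦ 1  ≥
a = 1/2, b = 0 ↦ 1/2  <
a = 1/2, b = 1/2 ↦ 1  ≥
a = 1/2, b = 1 ↦ 1  ≥
a = 1, b = 0 ↦ 0  <
a = 1, b = 1/2 ↦ 1/2  <
a = 1, b = 1 ↦ 1  ≥
So 6 of the 9 assignments meet the threshold.

6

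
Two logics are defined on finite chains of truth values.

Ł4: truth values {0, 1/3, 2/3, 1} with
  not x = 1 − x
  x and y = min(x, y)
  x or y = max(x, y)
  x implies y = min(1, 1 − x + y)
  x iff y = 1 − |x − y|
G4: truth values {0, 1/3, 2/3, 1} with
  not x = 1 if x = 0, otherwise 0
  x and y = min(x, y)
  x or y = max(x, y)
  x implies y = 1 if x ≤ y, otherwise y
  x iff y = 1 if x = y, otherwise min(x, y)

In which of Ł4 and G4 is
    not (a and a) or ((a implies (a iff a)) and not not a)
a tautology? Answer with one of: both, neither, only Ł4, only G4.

only G4

In Ł4: at a = 1/3 the value is 2/3 — not a tautology.
In G4: every assignment gives 1 — tautology.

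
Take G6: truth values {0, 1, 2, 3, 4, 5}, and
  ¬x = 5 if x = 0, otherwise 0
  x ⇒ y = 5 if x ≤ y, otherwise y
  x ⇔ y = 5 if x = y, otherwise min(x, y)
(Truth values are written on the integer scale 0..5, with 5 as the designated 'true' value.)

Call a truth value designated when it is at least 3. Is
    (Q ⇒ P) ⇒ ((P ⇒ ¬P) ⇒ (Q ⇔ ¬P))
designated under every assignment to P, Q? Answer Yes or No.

Counterexample: take P = 0, Q = 0.
Q ⇒ P = 0 ⇒ 0 = 5
¬P = ¬0 = 5
P ⇒ ¬P = 0 ⇒ 5 = 5
¬P = ¬0 = 5
Q ⇔ ¬P = 0 ⇔ 5 = 0
(P ⇒ ¬P) ⇒ (Q ⇔ ¬P) = 5 ⇒ 0 = 0
(Q ⇒ P) ⇒ ((P ⇒ ¬P) ⇒ (Q ⇔ ¬P)) = 5 ⇒ 0 = 0
This gives 0, which is below 3.

No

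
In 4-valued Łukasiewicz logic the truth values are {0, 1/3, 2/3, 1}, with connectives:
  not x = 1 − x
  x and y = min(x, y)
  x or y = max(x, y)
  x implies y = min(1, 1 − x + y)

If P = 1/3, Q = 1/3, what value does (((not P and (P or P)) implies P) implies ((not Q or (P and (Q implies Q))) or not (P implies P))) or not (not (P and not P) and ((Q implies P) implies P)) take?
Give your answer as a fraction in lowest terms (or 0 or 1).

2/3

not P = not 1/3 = 2/3
P or P = 1/3 or 1/3 = 1/3
not P and (P or P) = 2/3 and 1/3 = 1/3
(not P and (P or P)) implies P = 1/3 implies 1/3 = 1
not Q = not 1/3 = 2/3
Q implies Q = 1/3 implies 1/3 = 1
P and (Q implies Q) = 1/3 and 1 = 1/3
not Q or (P and (Q implies Q)) = 2/3 or 1/3 = 2/3
P implies P = 1/3 implies 1/3 = 1
not (P implies P) = not 1 = 0
(not Q or (P and (Q implies Q))) or not (P implies P) = 2/3 or 0 = 2/3
((not P and (P or P)) implies P) implies ((not Q or (P and (Q implies Q))) or not (P implies P)) = 1 implies 2/3 = 2/3
not P = not 1/3 = 2/3
P and not P = 1/3 and 2/3 = 1/3
not (P and not P) = not 1/3 = 2/3
Q implies P = 1/3 implies 1/3 = 1
(Q implies P) implies P = 1 implies 1/3 = 1/3
not (P and not P) and ((Q implies P) implies P) = 2/3 and 1/3 = 1/3
not (not (P and not P) and ((Q implies P) implies P)) = not 1/3 = 2/3
(((not P and (P or P)) implies P) implies ((not Q or (P and (Q implies Q))) or not (P implies P))) or not (not (P and not P) and ((Q implies P) implies P)) = 2/3 or 2/3 = 2/3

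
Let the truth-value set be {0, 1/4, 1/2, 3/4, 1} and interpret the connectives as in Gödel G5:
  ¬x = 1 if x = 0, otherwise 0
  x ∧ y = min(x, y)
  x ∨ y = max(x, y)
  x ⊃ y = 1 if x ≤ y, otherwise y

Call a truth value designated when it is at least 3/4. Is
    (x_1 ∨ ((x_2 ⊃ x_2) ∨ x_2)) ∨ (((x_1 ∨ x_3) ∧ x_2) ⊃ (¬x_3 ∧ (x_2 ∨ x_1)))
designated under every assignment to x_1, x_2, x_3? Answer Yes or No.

At x_1 = 1/2, x_2 = 1, x_3 = 0, for instance:
x_2 ⊃ x_2 = 1 ⊃ 1 = 1
(x_2 ⊃ x_2) ∨ x_2 = 1 ∨ 1 = 1
x_1 ∨ ((x_2 ⊃ x_2) ∨ x_2) = 1/2 ∨ 1 = 1
x_1 ∨ x_3 = 1/2 ∨ 0 = 1/2
(x_1 ∨ x_3) ∧ x_2 = 1/2 ∧ 1 = 1/2
¬x_3 = ¬0 = 1
x_2 ∨ x_1 = 1 ∨ 1/2 = 1
¬x_3 ∧ (x_2 ∨ x_1) = 1 ∧ 1 = 1
((x_1 ∨ x_3) ∧ x_2) ⊃ (¬x_3 ∧ (x_2 ∨ x_1)) = 1/2 ⊃ 1 = 1
(x_1 ∨ ((x_2 ⊃ x_2) ∨ x_2)) ∨ (((x_1 ∨ x_3) ∧ x_2) ⊃ (¬x_3 ∧ (x_2 ∨ x_1))) = 1 ∨ 1 = 1
and checking the remaining 124 assignments likewise gives ≥ 3/4 in every case.

Yes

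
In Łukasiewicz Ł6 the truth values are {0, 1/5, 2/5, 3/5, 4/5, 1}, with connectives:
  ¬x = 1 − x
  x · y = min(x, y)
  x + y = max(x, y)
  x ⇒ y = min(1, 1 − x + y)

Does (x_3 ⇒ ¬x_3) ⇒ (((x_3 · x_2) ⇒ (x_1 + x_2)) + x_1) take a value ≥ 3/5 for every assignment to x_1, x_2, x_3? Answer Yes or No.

At x_1 = 3/5, x_2 = 1/5, x_3 = 1, for instance:
¬x_3 = ¬1 = 0
x_3 ⇒ ¬x_3 = 1 ⇒ 0 = 0
x_3 · x_2 = 1 · 1/5 = 1/5
x_1 + x_2 = 3/5 + 1/5 = 3/5
(x_3 · x_2) ⇒ (x_1 + x_2) = 1/5 ⇒ 3/5 = 1
((x_3 · x_2) ⇒ (x_1 + x_2)) + x_1 = 1 + 3/5 = 1
(x_3 ⇒ ¬x_3) ⇒ (((x_3 · x_2) ⇒ (x_1 + x_2)) + x_1) = 0 ⇒ 1 = 1
and checking the remaining 215 assignments likewise gives ≥ 3/5 in every case.

Yes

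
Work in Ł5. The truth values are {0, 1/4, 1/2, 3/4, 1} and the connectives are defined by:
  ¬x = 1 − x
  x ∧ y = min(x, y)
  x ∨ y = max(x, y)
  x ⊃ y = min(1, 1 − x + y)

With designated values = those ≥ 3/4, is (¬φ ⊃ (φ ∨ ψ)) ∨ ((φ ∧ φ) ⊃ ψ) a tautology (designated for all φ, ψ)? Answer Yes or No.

Yes

At φ = 0, ψ = 1/4, for instance:
¬φ = ¬0 = 1
φ ∨ ψ = 0 ∨ 1/4 = 1/4
¬φ ⊃ (φ ∨ ψ) = 1 ⊃ 1/4 = 1/4
φ ∧ φ = 0 ∧ 0 = 0
(φ ∧ φ) ⊃ ψ = 0 ⊃ 1/4 = 1
(¬φ ⊃ (φ ∨ ψ)) ∨ ((φ ∧ φ) ⊃ ψ) = 1/4 ∨ 1 = 1
and checking the remaining 24 assignments likewise gives ≥ 3/4 in every case.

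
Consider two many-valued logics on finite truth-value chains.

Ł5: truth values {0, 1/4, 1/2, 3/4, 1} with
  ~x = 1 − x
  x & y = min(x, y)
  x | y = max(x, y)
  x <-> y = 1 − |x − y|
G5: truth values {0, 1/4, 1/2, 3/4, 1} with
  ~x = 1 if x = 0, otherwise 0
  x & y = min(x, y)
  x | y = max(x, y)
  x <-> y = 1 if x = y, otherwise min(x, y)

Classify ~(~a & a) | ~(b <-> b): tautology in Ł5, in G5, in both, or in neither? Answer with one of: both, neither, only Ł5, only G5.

In Ł5: at a = 1/4, b = 0 the value is 3/4 — not a tautology.
In G5: every assignment gives 1 — tautology.

only G5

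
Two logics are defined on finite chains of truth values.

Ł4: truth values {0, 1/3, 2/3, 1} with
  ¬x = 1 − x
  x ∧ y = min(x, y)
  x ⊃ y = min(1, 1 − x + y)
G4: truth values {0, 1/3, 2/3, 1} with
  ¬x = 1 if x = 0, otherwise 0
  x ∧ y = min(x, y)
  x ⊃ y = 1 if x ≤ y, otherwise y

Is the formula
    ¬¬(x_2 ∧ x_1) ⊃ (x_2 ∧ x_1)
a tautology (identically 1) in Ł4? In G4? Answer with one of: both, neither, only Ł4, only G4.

only Ł4

In Ł4: every assignment gives 1 — tautology.
In G4: at x_1 = 1/3, x_2 = 1/3 the value is 1/3 — not a tautology.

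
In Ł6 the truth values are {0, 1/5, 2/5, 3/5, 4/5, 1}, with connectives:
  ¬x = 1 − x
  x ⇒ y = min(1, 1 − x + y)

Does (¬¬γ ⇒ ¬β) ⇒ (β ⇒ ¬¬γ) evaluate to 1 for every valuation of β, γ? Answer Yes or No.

Counterexample: take β = 1/5, γ = 0.
¬γ = ¬0 = 1
¬¬γ = ¬1 = 0
¬β = ¬1/5 = 4/5
¬¬γ ⇒ ¬β = 0 ⇒ 4/5 = 1
¬γ = ¬0 = 1
¬¬γ = ¬1 = 0
β ⇒ ¬¬γ = 1/5 ⇒ 0 = 4/5
(¬¬γ ⇒ ¬β) ⇒ (β ⇒ ¬¬γ) = 1 ⇒ 4/5 = 4/5
This gives 4/5 ≠ 1.

No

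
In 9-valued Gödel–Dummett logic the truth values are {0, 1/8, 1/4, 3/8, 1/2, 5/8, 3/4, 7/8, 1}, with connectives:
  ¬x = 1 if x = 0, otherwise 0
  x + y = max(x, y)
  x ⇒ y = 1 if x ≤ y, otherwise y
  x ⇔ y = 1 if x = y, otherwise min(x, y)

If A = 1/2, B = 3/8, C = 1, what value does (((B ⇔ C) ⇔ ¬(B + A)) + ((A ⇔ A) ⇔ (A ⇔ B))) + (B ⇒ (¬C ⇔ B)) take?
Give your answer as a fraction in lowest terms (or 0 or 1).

B ⇔ C = 3/8 ⇔ 1 = 3/8
B + A = 3/8 + 1/2 = 1/2
¬(B + A) = ¬1/2 = 0
(B ⇔ C) ⇔ ¬(B + A) = 3/8 ⇔ 0 = 0
A ⇔ A = 1/2 ⇔ 1/2 = 1
A ⇔ B = 1/2 ⇔ 3/8 = 3/8
(A ⇔ A) ⇔ (A ⇔ B) = 1 ⇔ 3/8 = 3/8
((B ⇔ C) ⇔ ¬(B + A)) + ((A ⇔ A) ⇔ (A ⇔ B)) = 0 + 3/8 = 3/8
¬C = ¬1 = 0
¬C ⇔ B = 0 ⇔ 3/8 = 0
B ⇒ (¬C ⇔ B) = 3/8 ⇒ 0 = 0
(((B ⇔ C) ⇔ ¬(B + A)) + ((A ⇔ A) ⇔ (A ⇔ B))) + (B ⇒ (¬C ⇔ B)) = 3/8 + 0 = 3/8

3/8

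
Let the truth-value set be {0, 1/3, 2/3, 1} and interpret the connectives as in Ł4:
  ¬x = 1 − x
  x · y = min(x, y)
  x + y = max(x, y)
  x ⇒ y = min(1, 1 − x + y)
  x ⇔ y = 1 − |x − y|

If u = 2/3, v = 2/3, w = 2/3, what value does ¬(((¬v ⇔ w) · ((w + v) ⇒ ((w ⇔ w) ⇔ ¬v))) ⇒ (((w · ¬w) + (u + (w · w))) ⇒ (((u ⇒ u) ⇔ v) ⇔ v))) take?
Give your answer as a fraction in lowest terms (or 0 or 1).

¬v = ¬2/3 = 1/3
¬v ⇔ w = 1/3 ⇔ 2/3 = 2/3
w + v = 2/3 + 2/3 = 2/3
w ⇔ w = 2/3 ⇔ 2/3 = 1
¬v = ¬2/3 = 1/3
(w ⇔ w) ⇔ ¬v = 1 ⇔ 1/3 = 1/3
(w + v) ⇒ ((w ⇔ w) ⇔ ¬v) = 2/3 ⇒ 1/3 = 2/3
(¬v ⇔ w) · ((w + v) ⇒ ((w ⇔ w) ⇔ ¬v)) = 2/3 · 2/3 = 2/3
¬w = ¬2/3 = 1/3
w · ¬w = 2/3 · 1/3 = 1/3
w · w = 2/3 · 2/3 = 2/3
u + (w · w) = 2/3 + 2/3 = 2/3
(w · ¬w) + (u + (w · w)) = 1/3 + 2/3 = 2/3
u ⇒ u = 2/3 ⇒ 2/3 = 1
(u ⇒ u) ⇔ v = 1 ⇔ 2/3 = 2/3
((u ⇒ u) ⇔ v) ⇔ v = 2/3 ⇔ 2/3 = 1
((w · ¬w) + (u + (w · w))) ⇒ (((u ⇒ u) ⇔ v) ⇔ v) = 2/3 ⇒ 1 = 1
((¬v ⇔ w) · ((w + v) ⇒ ((w ⇔ w) ⇔ ¬v))) ⇒ (((w · ¬w) + (u + (w · w))) ⇒ (((u ⇒ u) ⇔ v) ⇔ v)) = 2/3 ⇒ 1 = 1
¬(((¬v ⇔ w) · ((w + v) ⇒ ((w ⇔ w) ⇔ ¬v))) ⇒ (((w · ¬w) + (u + (w · w))) ⇒ (((u ⇒ u) ⇔ v) ⇔ v))) = ¬1 = 0

0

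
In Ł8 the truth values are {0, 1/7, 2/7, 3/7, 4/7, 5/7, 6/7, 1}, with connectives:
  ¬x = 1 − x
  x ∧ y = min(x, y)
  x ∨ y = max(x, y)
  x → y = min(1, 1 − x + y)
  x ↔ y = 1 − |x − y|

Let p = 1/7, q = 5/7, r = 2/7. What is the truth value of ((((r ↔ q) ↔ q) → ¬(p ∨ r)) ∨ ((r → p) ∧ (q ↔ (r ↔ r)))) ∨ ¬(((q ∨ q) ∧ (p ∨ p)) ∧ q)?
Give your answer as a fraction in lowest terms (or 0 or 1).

r ↔ q = 2/7 ↔ 5/7 = 4/7
(r ↔ q) ↔ q = 4/7 ↔ 5/7 = 6/7
p ∨ r = 1/7 ∨ 2/7 = 2/7
¬(p ∨ r) = ¬2/7 = 5/7
((r ↔ q) ↔ q) → ¬(p ∨ r) = 6/7 → 5/7 = 6/7
r → p = 2/7 → 1/7 = 6/7
r ↔ r = 2/7 ↔ 2/7 = 1
q ↔ (r ↔ r) = 5/7 ↔ 1 = 5/7
(r → p) ∧ (q ↔ (r ↔ r)) = 6/7 ∧ 5/7 = 5/7
(((r ↔ q) ↔ q) → ¬(p ∨ r)) ∨ ((r → p) ∧ (q ↔ (r ↔ r))) = 6/7 ∨ 5/7 = 6/7
q ∨ q = 5/7 ∨ 5/7 = 5/7
p ∨ p = 1/7 ∨ 1/7 = 1/7
(q ∨ q) ∧ (p ∨ p) = 5/7 ∧ 1/7 = 1/7
((q ∨ q) ∧ (p ∨ p)) ∧ q = 1/7 ∧ 5/7 = 1/7
¬(((q ∨ q) ∧ (p ∨ p)) ∧ q) = ¬1/7 = 6/7
((((r ↔ q) ↔ q) → ¬(p ∨ r)) ∨ ((r → p) ∧ (q ↔ (r ↔ r)))) ∨ ¬(((q ∨ q) ∧ (p ∨ p)) ∧ q) = 6/7 ∨ 6/7 = 6/7

6/7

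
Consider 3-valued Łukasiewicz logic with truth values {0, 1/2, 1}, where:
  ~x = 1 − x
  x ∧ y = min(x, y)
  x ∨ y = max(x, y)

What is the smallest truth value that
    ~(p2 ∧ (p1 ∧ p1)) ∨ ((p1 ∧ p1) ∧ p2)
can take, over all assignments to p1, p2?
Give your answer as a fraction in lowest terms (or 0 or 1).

1/2

Take p1 = 1/2, p2 = 1/2:
p1 ∧ p1 = 1/2 ∧ 1/2 = 1/2
p2 ∧ (p1 ∧ p1) = 1/2 ∧ 1/2 = 1/2
~(p2 ∧ (p1 ∧ p1)) = ~1/2 = 1/2
p1 ∧ p1 = 1/2 ∧ 1/2 = 1/2
(p1 ∧ p1) ∧ p2 = 1/2 ∧ 1/2 = 1/2
~(p2 ∧ (p1 ∧ p1)) ∨ ((p1 ∧ p1) ∧ p2) = 1/2 ∨ 1/2 = 1/2
No assignment yields a value below 1/2, so this is the minimum.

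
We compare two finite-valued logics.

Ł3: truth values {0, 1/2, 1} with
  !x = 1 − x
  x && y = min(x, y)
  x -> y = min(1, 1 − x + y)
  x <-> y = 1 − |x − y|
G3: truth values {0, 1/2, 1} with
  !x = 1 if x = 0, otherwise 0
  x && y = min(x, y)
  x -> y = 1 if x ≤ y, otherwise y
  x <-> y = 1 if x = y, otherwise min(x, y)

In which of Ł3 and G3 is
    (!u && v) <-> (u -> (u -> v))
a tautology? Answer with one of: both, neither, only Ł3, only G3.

neither

In Ł3: at u = 0, v = 0 the value is 0 — not a tautology.
In G3: at u = 0, v = 0 the value is 0 — not a tautology.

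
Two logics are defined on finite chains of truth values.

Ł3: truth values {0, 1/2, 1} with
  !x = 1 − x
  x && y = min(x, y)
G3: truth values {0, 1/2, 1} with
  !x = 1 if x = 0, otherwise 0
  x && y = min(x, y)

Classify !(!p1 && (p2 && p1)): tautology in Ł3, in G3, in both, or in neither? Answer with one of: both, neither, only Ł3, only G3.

In Ł3: at p1 = 1/2, p2 = 1/2 the value is 1/2 — not a tautology.
In G3: every assignment gives 1 — tautology.

only G3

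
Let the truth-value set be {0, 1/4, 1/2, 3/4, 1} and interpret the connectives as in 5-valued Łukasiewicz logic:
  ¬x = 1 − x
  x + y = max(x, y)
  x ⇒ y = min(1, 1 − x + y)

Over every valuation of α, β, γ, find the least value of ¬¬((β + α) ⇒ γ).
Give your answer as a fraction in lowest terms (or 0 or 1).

Take α = 0, β = 1, γ = 0:
β + α = 1 + 0 = 1
(β + α) ⇒ γ = 1 ⇒ 0 = 0
¬((β + α) ⇒ γ) = ¬0 = 1
¬¬((β + α) ⇒ γ) = ¬1 = 0
No assignment yields a value below 0, so this is the minimum.

0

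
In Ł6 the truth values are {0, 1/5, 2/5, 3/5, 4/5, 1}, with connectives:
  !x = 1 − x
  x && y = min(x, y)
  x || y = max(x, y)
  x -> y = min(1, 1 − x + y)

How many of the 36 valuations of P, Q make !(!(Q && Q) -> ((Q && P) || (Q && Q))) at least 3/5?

12

value 1: 6 assignments (counts)
value 3/5: 6 assignments (counts)
value 1/5: 6 assignments
value 0: 18 assignments
So 12 of the 36 assignments meet the threshold.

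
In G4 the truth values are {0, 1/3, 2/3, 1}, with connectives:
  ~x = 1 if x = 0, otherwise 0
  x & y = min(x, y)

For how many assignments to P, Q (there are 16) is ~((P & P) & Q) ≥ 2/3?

7

P = 0, Q = 0 ↦ 1  ≥
P = 0, Q = 1/3 ↦ 1  ≥
P = 0, Q = 2/3 ↦ 1  ≥
P = 0, Q = 1 ↦ 1  ≥
P = 1/3, Q = 0 ↦ 1  ≥
P = 1/3, Q = 1/3 ↦ 0  <
P = 1/3, Q = 2/3 ↦ 0  <
P = 1/3, Q = 1 ↦ 0  <
P = 2/3, Q = 0 ↦ 1  ≥
P = 2/3, Q = 1/3 ↦ 0  <
P = 2/3, Q = 2/3 ↦ 0  <
P = 2/3, Q = 1 ↦ 0  <
P = 1, Q = 0 ↦ 1  ≥
P = 1, Q = 1/3 ↦ 0  <
P = 1, Q = 2/3 ↦ 0  <
P = 1, Q = 1 ↦ 0  <
So 7 of the 16 assignments meet the threshold.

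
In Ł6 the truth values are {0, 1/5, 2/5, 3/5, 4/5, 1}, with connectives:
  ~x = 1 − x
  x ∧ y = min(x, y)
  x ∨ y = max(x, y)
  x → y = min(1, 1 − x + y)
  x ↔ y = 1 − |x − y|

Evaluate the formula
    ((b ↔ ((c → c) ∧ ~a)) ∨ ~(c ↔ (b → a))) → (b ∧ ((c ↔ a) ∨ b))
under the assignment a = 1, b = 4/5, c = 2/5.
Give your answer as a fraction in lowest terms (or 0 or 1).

c → c = 2/5 → 2/5 = 1
~a = ~1 = 0
(c → c) ∧ ~a = 1 ∧ 0 = 0
b ↔ ((c → c) ∧ ~a) = 4/5 ↔ 0 = 1/5
b → a = 4/5 → 1 = 1
c ↔ (b → a) = 2/5 ↔ 1 = 2/5
~(c ↔ (b → a)) = ~2/5 = 3/5
(b ↔ ((c → c) ∧ ~a)) ∨ ~(c ↔ (b → a)) = 1/5 ∨ 3/5 = 3/5
c ↔ a = 2/5 ↔ 1 = 2/5
(c ↔ a) ∨ b = 2/5 ∨ 4/5 = 4/5
b ∧ ((c ↔ a) ∨ b) = 4/5 ∧ 4/5 = 4/5
((b ↔ ((c → c) ∧ ~a)) ∨ ~(c ↔ (b → a))) → (b ∧ ((c ↔ a) ∨ b)) = 3/5 → 4/5 = 1

1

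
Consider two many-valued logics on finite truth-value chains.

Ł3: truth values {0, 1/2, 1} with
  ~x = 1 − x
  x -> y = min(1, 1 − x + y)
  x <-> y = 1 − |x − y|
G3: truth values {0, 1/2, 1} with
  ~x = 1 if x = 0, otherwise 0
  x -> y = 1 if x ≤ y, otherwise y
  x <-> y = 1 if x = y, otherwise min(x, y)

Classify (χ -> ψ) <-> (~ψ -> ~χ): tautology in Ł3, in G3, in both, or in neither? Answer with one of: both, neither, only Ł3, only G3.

In Ł3: every assignment gives 1 — tautology.
In G3: at ψ = 1/2, χ = 1 the value is 1/2 — not a tautology.

only Ł3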